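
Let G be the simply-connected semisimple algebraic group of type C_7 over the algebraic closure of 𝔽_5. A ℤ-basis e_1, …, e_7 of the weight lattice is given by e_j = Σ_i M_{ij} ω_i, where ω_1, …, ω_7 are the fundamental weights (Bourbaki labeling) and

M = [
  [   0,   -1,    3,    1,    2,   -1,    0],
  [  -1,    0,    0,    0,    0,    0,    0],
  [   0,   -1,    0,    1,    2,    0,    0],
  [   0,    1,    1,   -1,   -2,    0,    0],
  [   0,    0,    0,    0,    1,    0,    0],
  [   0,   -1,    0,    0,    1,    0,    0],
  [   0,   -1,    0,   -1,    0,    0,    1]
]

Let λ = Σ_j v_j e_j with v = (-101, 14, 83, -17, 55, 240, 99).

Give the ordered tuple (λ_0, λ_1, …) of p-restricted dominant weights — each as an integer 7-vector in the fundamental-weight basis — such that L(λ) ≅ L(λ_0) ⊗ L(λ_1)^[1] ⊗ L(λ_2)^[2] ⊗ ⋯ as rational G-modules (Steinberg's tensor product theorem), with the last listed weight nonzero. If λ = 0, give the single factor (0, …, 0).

ω-coordinates c = M·v, v = (-101, 14, 83, -17, 55, 240, 99):
  c_1 = 0*-101 + -1*14 + 3*83 + 1*-17 + 2*55 + -1*240 + 0*99 = 88
  c_2 = -1*-101 + 0*14 + 0*83 + 0*-17 + 0*55 + 0*240 + 0*99 = 101
  c_3 = 0*-101 + -1*14 + 0*83 + 1*-17 + 2*55 + 0*240 + 0*99 = 79
  c_4 = 0*-101 + 1*14 + 1*83 + -1*-17 + -2*55 + 0*240 + 0*99 = 4
  c_5 = 0*-101 + 0*14 + 0*83 + 0*-17 + 1*55 + 0*240 + 0*99 = 55
  c_6 = 0*-101 + -1*14 + 0*83 + 0*-17 + 1*55 + 0*240 + 0*99 = 41
  c_7 = 0*-101 + -1*14 + 0*83 + -1*-17 + 0*55 + 0*240 + 1*99 = 102
Writing each c_i in base p = 5:
  c_1 = 88 = 3·5^0 + 2·5^1 + 3·5^2
  c_2 = 101 = 1·5^0 + 0·5^1 + 4·5^2
  c_3 = 79 = 4·5^0 + 0·5^1 + 3·5^2
  c_4 = 4 = 4·5^0
  c_5 = 55 = 0·5^0 + 1·5^1 + 2·5^2
  c_6 = 41 = 1·5^0 + 3·5^1 + 1·5^2
  c_7 = 102 = 2·5^0 + 0·5^1 + 4·5^2
λ_0 = (3, 1, 4, 4, 0, 1, 2)
λ_1 = (2, 0, 0, 0, 1, 3, 0)
λ_2 = (3, 4, 3, 0, 2, 1, 4)

((3, 1, 4, 4, 0, 1, 2), (2, 0, 0, 0, 1, 3, 0), (3, 4, 3, 0, 2, 1, 4))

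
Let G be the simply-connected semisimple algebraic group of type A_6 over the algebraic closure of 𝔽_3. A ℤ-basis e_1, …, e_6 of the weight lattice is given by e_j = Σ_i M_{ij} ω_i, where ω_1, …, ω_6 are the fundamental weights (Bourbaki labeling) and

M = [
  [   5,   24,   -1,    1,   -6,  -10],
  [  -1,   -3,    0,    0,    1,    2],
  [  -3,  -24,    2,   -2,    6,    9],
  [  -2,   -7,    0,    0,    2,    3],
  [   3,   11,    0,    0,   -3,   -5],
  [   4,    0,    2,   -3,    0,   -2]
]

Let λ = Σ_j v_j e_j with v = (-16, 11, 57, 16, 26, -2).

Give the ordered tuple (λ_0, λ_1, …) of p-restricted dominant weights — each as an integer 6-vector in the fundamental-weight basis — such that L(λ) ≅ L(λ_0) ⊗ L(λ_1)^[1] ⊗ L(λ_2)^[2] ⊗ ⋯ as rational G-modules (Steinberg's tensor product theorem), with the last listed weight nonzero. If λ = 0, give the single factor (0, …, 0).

Change of basis e → ω: c = M·v where v = (-16, 11, 57, 16, 26, -2):
  c_1 = (5)·(-16) + 24·11 + (-1)·(57) + 1·16 + (-6)·(26) + (-10)·(-2) = 7
  c_2 = (-1)·(-16) + (-3)·(11) + 0·57 + 0·16 + 1·26 + (2)·(-2) = 5
  c_3 = (-3)·(-16) + (-24)·(11) + 2·57 + (-2)·(16) + 6·26 + (9)·(-2) = 4
  c_4 = (-2)·(-16) + (-7)·(11) + 0·57 + 0·16 + 2·26 + (3)·(-2) = 1
  c_5 = (3)·(-16) + 11·11 + 0·57 + 0·16 + (-3)·(26) + (-5)·(-2) = 5
  c_6 = (4)·(-16) + 0·11 + 2·57 + (-3)·(16) + 0·26 + (-2)·(-2) = 6
p = 3; digits c_i = Σ_j d_{ij}·3^j, 0 ≤ d_{ij} < 3:
  c_1 = 7 = 1·3^0 + 2·3^1
  c_2 = 5 = 2·3^0 + 1·3^1
  c_3 = 4 = 1·3^0 + 1·3^1
  c_4 = 1 = 1·3^0
  c_5 = 5 = 2·3^0 + 1·3^1
  c_6 = 6 = 0·3^0 + 2·3^1
p-restricted factor λ_0 = (1, 2, 1, 1, 2, 0)
p-restricted factor λ_1 = (2, 1, 1, 0, 1, 2)

((1, 2, 1, 1, 2, 0), (2, 1, 1, 0, 1, 2))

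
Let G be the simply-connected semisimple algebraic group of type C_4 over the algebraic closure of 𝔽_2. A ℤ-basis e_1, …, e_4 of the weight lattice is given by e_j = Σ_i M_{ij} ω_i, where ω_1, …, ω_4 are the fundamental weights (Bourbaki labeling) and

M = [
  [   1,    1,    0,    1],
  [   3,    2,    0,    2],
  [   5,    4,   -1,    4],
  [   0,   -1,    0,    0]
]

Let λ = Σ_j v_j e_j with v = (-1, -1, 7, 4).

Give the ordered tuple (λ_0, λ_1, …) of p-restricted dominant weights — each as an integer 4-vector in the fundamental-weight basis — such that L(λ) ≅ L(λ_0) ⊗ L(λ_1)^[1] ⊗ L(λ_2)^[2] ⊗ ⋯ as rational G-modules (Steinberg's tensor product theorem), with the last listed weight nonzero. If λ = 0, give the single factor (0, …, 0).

((0, 1, 0, 1), (1, 1, 0, 0))

ω-coordinates c = M·v, v = (-1, -1, 7, 4):
  c_1 = 1*-1 + 1*-1 + 0*7 + 1*4 = 2
  c_2 = 3*-1 + 2*-1 + 0*7 + 2*4 = 3
  c_3 = 5*-1 + 4*-1 + -1*7 + 4*4 = 0
  c_4 = 0*-1 + -1*-1 + 0*7 + 0*4 = 1
Expand coordinatewise in base 2:
  c_1 = 2 = 0·2^0 + 1·2^1
  c_2 = 3 = 1·2^0 + 1·2^1
  c_3 = 0
  c_4 = 1 = 1·2^0
λ_0 = (0, 1, 0, 1)
λ_1 = (1, 1, 0, 0)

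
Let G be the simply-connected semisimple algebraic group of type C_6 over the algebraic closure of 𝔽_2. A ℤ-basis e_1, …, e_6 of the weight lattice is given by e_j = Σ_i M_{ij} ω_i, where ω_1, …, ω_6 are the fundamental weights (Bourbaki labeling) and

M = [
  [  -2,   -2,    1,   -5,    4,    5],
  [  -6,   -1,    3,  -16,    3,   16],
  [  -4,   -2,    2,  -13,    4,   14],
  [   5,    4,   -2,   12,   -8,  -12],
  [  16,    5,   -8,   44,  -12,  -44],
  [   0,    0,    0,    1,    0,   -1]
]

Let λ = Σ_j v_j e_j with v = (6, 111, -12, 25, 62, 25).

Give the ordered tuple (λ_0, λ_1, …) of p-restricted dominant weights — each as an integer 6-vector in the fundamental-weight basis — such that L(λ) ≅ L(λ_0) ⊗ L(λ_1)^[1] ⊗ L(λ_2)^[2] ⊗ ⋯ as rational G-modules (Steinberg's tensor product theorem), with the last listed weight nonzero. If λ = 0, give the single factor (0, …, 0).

Converting to the ω-basis (c_i = row i of M dotted with v = (6, 111, -12, 25, 62, 25)):
  c_1 = -2*6 + -2*111 + 1*-12 + -5*25 + 4*62 + 5*25 = 2
  c_2 = -6*6 + -1*111 + 3*-12 + -16*25 + 3*62 + 16*25 = 3
  c_3 = -4*6 + -2*111 + 2*-12 + -13*25 + 4*62 + 14*25 = 3
  c_4 = 5*6 + 4*111 + -2*-12 + 12*25 + -8*62 + -12*25 = 2
  c_5 = 16*6 + 5*111 + -8*-12 + 44*25 + -12*62 + -44*25 = 3
  c_6 = 0*6 + 0*111 + 0*-12 + 1*25 + 0*62 + -1*25 = 0
Expand coordinatewise in base 2:
  c_1 = 2 = 0·2^0 + 1·2^1
  c_2 = 3 = 1·2^0 + 1·2^1
  c_3 = 3 = 1·2^0 + 1·2^1
  c_4 = 2 = 0·2^0 + 1·2^1
  c_5 = 3 = 1·2^0 + 1·2^1
  c_6 = 0
p-restricted factor λ_0 = (0, 1, 1, 0, 1, 0)
p-restricted factor λ_1 = (1, 1, 1, 1, 1, 0)

((0, 1, 1, 0, 1, 0), (1, 1, 1, 1, 1, 0))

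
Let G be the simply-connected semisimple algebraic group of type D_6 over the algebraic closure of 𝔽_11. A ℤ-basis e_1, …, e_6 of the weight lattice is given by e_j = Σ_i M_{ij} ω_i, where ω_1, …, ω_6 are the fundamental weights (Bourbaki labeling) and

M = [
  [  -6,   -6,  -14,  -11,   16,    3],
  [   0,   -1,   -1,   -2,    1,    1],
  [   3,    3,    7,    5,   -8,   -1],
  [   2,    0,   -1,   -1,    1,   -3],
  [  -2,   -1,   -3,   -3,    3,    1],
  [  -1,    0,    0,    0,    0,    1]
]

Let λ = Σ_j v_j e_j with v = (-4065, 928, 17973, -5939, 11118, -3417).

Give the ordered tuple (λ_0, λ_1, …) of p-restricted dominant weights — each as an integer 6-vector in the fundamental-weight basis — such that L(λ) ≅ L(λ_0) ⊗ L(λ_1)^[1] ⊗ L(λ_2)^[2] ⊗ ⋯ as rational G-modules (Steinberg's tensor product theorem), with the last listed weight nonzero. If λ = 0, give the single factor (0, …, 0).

((1, 7, 1, 6, 3, 10), (4, 6, 8, 10, 6, 3), (1, 5, 9, 9, 8, 5))

Compute c_i = Σ_j M_{ij} v_j with v = (-4065, 928, 17973, -5939, 11118, -3417):
  c_1 = -6*-4065 + -6*928 + -14*17973 + -11*-5939 + 16*11118 + 3*-3417 = 166
  c_2 = 0*-4065 + -1*928 + -1*17973 + -2*-5939 + 1*11118 + 1*-3417 = 678
  c_3 = 3*-4065 + 3*928 + 7*17973 + 5*-5939 + -8*11118 + -1*-3417 = 1178
  c_4 = 2*-4065 + 0*928 + -1*17973 + -1*-5939 + 1*11118 + -3*-3417 = 1205
  c_5 = -2*-4065 + -1*928 + -3*17973 + -3*-5939 + 3*11118 + 1*-3417 = 1037
  c_6 = -1*-4065 + 0*928 + 0*17973 + 0*-5939 + 0*11118 + 1*-3417 = 648
Expand coordinatewise in base 11:
  c_1 = 166 = 1·11^0 + 4·11^1 + 1·11^2
  c_2 = 678 = 7·11^0 + 6·11^1 + 5·11^2
  c_3 = 1178 = 1·11^0 + 8·11^1 + 9·11^2
  c_4 = 1205 = 6·11^0 + 10·11^1 + 9·11^2
  c_5 = 1037 = 3·11^0 + 6·11^1 + 8·11^2
  c_6 = 648 = 10·11^0 + 3·11^1 + 5·11^2
p-restricted factor λ_0 = (1, 7, 1, 6, 3, 10)
p-restricted factor λ_1 = (4, 6, 8, 10, 6, 3)
p-restricted factor λ_2 = (1, 5, 9, 9, 8, 5)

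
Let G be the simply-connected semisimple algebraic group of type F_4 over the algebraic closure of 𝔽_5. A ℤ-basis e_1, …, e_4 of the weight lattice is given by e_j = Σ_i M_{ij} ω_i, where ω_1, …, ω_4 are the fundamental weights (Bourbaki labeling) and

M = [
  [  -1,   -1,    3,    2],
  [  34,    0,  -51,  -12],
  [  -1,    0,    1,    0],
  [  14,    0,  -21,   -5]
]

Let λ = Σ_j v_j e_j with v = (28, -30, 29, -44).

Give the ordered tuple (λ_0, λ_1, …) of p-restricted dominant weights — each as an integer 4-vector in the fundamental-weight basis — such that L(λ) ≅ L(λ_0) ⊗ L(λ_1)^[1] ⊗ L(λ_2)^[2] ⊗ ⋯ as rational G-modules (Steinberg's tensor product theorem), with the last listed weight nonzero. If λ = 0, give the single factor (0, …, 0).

((1, 1, 1, 3),)

ω-coordinates c = M·v, v = (28, -30, 29, -44):
  c_1 = (-1)·(28) + (-1)·(-30) + 3·29 + (2)·(-44) = 1
  c_2 = 34·28 + (0)·(-30) + (-51)·(29) + (-12)·(-44) = 1
  c_3 = (-1)·(28) + (0)·(-30) + 1·29 + (0)·(-44) = 1
  c_4 = 14·28 + (0)·(-30) + (-21)·(29) + (-5)·(-44) = 3
Base-5 expansion of each c_i:
  c_1 = 1 = 1·5^0
  c_2 = 1 = 1·5^0
  c_3 = 1 = 1·5^0
  c_4 = 3 = 3·5^0
p-restricted factor λ_0 = (1, 1, 1, 3)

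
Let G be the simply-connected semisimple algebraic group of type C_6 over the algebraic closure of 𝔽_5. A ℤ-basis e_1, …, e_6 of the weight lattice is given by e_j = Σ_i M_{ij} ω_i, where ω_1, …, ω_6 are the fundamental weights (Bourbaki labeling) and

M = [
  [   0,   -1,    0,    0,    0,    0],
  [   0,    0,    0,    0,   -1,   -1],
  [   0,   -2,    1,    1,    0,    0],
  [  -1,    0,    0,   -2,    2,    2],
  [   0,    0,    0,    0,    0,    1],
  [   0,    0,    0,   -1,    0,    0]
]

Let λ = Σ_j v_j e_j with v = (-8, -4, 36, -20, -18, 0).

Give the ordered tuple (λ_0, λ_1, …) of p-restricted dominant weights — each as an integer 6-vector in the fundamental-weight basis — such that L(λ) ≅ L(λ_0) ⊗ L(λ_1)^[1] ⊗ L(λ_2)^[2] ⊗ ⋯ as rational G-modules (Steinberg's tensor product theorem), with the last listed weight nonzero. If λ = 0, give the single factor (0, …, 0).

((4, 3, 4, 2, 0, 0), (0, 3, 4, 2, 0, 4))

Converting to the ω-basis (c_i = row i of M dotted with v = (-8, -4, 36, -20, -18, 0)):
  c_1 = (0)·(-8) + (-1)·(-4) + 0·36 + (0)·(-20) + (0)·(-18) + 0·0 = 4
  c_2 = (0)·(-8) + (0)·(-4) + 0·36 + (0)·(-20) + (-1)·(-18) + (-1)·(0) = 18
  c_3 = (0)·(-8) + (-2)·(-4) + 1·36 + (1)·(-20) + (0)·(-18) + 0·0 = 24
  c_4 = (-1)·(-8) + (0)·(-4) + 0·36 + (-2)·(-20) + (2)·(-18) + 2·0 = 12
  c_5 = (0)·(-8) + (0)·(-4) + 0·36 + (0)·(-20) + (0)·(-18) + 1·0 = 0
  c_6 = (0)·(-8) + (0)·(-4) + 0·36 + (-1)·(-20) + (0)·(-18) + 0·0 = 20
Base-5 expansion of each c_i:
  c_1 = 4 = 4·5^0
  c_2 = 18 = 3·5^0 + 3·5^1
  c_3 = 24 = 4·5^0 + 4·5^1
  c_4 = 12 = 2·5^0 + 2·5^1
  c_5 = 0
  c_6 = 20 = 0·5^0 + 4·5^1
Factor λ_0 = (4, 3, 4, 2, 0, 0)
Factor λ_1 = (0, 3, 4, 2, 0, 4)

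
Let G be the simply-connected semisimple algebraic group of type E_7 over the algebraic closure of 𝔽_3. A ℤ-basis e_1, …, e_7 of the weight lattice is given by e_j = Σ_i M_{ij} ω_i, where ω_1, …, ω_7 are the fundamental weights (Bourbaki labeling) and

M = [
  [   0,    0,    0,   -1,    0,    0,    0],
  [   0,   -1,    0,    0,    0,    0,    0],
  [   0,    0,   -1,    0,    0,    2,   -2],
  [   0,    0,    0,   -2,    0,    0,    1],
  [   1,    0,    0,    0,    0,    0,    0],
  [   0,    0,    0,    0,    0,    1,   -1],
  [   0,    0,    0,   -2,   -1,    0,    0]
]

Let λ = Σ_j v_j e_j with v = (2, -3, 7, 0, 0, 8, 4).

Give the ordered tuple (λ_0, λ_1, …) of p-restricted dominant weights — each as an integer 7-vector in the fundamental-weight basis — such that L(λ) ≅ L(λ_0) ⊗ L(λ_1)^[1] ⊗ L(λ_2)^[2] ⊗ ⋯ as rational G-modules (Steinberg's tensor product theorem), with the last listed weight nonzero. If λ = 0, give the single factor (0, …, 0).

In the fundamental-weight basis, λ has coordinates c = M·v (v = (2, -3, 7, 0, 0, 8, 4)):
  c_1 = 0·2 + (0)·(-3) + 0·7 + (-1)·(0) + 0·0 + 0·8 + 0·4 = 0
  c_2 = 0·2 + (-1)·(-3) + 0·7 + 0·0 + 0·0 + 0·8 + 0·4 = 3
  c_3 = 0·2 + (0)·(-3) + (-1)·(7) + 0·0 + 0·0 + 2·8 + (-2)·(4) = 1
  c_4 = 0·2 + (0)·(-3) + 0·7 + (-2)·(0) + 0·0 + 0·8 + 1·4 = 4
  c_5 = 1·2 + (0)·(-3) + 0·7 + 0·0 + 0·0 + 0·8 + 0·4 = 2
  c_6 = 0·2 + (0)·(-3) + 0·7 + 0·0 + 0·0 + 1·8 + (-1)·(4) = 4
  c_7 = 0·2 + (0)·(-3) + 0·7 + (-2)·(0) + (-1)·(0) + 0·8 + 0·4 = 0
p = 3; digits c_i = Σ_j d_{ij}·3^j, 0 ≤ d_{ij} < 3:
  c_1 = 0
  c_2 = 3 = 0·3^0 + 1·3^1
  c_3 = 1 = 1·3^0
  c_4 = 4 = 1·3^0 + 1·3^1
  c_5 = 2 = 2·3^0
  c_6 = 4 = 1·3^0 + 1·3^1
  c_7 = 0
p-restricted factor λ_0 = (0, 0, 1, 1, 2, 1, 0)
p-restricted factor λ_1 = (0, 1, 0, 1, 0, 1, 0)

((0, 0, 1, 1, 2, 1, 0), (0, 1, 0, 1, 0, 1, 0))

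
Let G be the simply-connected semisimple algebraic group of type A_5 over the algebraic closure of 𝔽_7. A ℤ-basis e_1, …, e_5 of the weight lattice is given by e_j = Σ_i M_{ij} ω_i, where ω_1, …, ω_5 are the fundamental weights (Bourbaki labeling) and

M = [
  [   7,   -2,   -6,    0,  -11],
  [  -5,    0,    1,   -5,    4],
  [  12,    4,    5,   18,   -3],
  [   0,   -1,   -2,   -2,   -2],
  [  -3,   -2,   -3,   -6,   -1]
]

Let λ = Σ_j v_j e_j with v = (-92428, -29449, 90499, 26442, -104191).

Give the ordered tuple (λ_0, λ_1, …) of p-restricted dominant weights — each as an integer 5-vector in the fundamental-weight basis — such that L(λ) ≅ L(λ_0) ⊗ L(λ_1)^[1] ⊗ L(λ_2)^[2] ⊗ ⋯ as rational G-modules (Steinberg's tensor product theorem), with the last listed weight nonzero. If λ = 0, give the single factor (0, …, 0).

Compute c_i = Σ_j M_{ij} v_j with v = (-92428, -29449, 90499, 26442, -104191):
  c_1 = (7)·(-92428) + (-2)·(-29449) + (-6)·(90499) + 0·26442 + (-11)·(-104191) = 15009
  c_2 = (-5)·(-92428) + (0)·(-29449) + 1·90499 + (-5)·(26442) + (4)·(-104191) = 3665
  c_3 = (12)·(-92428) + (4)·(-29449) + 5·90499 + 18·26442 + (-3)·(-104191) = 14092
  c_4 = (0)·(-92428) + (-1)·(-29449) + (-2)·(90499) + (-2)·(26442) + (-2)·(-104191) = 3949
  c_5 = (-3)·(-92428) + (-2)·(-29449) + (-3)·(90499) + (-6)·(26442) + (-1)·(-104191) = 10224
Expand coordinatewise in base 7:
  c_1 = 15009 = 1·7^0 + 2·7^1 + 5·7^2 + 1·7^3 + 6·7^4
  c_2 = 3665 = 4·7^0 + 5·7^1 + 4·7^2 + 3·7^3 + 1·7^4
  c_3 = 14092 = 1·7^0 + 4·7^1 + 0·7^2 + 6·7^3 + 5·7^4
  c_4 = 3949 = 1·7^0 + 4·7^1 + 3·7^2 + 4·7^3 + 1·7^4
  c_5 = 10224 = 4·7^0 + 4·7^1 + 5·7^2 + 1·7^3 + 4·7^4
p-restricted factor λ_0 = (1, 4, 1, 1, 4)
p-restricted factor λ_1 = (2, 5, 4, 4, 4)
p-restricted factor λ_2 = (5, 4, 0, 3, 5)
p-restricted factor λ_3 = (1, 3, 6, 4, 1)
p-restricted factor λ_4 = (6, 1, 5, 1, 4)

((1, 4, 1, 1, 4), (2, 5, 4, 4, 4), (5, 4, 0, 3, 5), (1, 3, 6, 4, 1), (6, 1, 5, 1, 4))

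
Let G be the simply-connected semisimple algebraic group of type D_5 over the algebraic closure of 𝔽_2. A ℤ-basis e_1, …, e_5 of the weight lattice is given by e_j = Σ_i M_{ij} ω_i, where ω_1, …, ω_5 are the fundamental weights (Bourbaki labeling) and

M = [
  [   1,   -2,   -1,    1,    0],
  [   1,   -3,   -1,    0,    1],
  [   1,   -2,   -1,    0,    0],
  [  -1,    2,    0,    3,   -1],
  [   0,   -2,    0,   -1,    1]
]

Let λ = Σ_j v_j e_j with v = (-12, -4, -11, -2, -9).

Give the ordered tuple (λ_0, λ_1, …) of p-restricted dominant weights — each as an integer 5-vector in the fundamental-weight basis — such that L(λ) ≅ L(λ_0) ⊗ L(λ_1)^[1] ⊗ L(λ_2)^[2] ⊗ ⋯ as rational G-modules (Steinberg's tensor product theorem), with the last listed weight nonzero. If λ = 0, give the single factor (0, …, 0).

((1, 0, 1, 1, 1), (0, 1, 1, 1, 0), (1, 0, 1, 1, 0))

Change of basis e → ω: c = M·v where v = (-12, -4, -11, -2, -9):
  c_1 = (1)·(-12) + (-2)·(-4) + (-1)·(-11) + (1)·(-2) + (0)·(-9) = 5
  c_2 = (1)·(-12) + (-3)·(-4) + (-1)·(-11) + (0)·(-2) + (1)·(-9) = 2
  c_3 = (1)·(-12) + (-2)·(-4) + (-1)·(-11) + (0)·(-2) + (0)·(-9) = 7
  c_4 = (-1)·(-12) + (2)·(-4) + (0)·(-11) + (3)·(-2) + (-1)·(-9) = 7
  c_5 = (0)·(-12) + (-2)·(-4) + (0)·(-11) + (-1)·(-2) + (1)·(-9) = 1
Expand coordinatewise in base 2:
  c_1 = 5 = 1·2^0 + 0·2^1 + 1·2^2
  c_2 = 2 = 0·2^0 + 1·2^1
  c_3 = 7 = 1·2^0 + 1·2^1 + 1·2^2
  c_4 = 7 = 1·2^0 + 1·2^1 + 1·2^2
  c_5 = 1 = 1·2^0
Factor λ_0 = (1, 0, 1, 1, 1)
Factor λ_1 = (0, 1, 1, 1, 0)
Factor λ_2 = (1, 0, 1, 1, 0)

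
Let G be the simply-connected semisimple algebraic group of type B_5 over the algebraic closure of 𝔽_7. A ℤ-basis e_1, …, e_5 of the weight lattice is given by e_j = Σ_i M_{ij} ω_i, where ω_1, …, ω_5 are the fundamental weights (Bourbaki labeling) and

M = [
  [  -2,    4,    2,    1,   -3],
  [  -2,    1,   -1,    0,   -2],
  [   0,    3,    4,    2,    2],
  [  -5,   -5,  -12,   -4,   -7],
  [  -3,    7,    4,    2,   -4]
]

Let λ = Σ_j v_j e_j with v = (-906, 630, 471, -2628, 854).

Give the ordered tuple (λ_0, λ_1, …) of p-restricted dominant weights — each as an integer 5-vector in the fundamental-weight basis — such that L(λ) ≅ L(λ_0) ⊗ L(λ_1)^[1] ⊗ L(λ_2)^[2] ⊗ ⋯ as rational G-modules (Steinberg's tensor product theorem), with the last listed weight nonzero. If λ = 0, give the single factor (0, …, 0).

ω-coordinates c = M·v, v = (-906, 630, 471, -2628, 854):
  c_1 = (-2)·(-906) + (4)·(630) + (2)·(471) + (1)·(-2628) + (-3)·(854) = 84
  c_2 = (-2)·(-906) + (1)·(630) + (-1)·(471) + (0)·(-2628) + (-2)·(854) = 263
  c_3 = (0)·(-906) + (3)·(630) + (4)·(471) + (2)·(-2628) + (2)·(854) = 226
  c_4 = (-5)·(-906) + (-5)·(630) + (-12)·(471) + (-4)·(-2628) + (-7)·(854) = 262
  c_5 = (-3)·(-906) + (7)·(630) + (4)·(471) + (2)·(-2628) + (-4)·(854) = 340
p = 7; digits c_i = Σ_j d_{ij}·7^j, 0 ≤ d_{ij} < 7:
  c_1 = 84 = 0·7^0 + 5·7^1 + 1·7^2
  c_2 = 263 = 4·7^0 + 2·7^1 + 5·7^2
  c_3 = 226 = 2·7^0 + 4·7^1 + 4·7^2
  c_4 = 262 = 3·7^0 + 2·7^1 + 5·7^2
  c_5 = 340 = 4·7^0 + 6·7^1 + 6·7^2
λ_0 = (0, 4, 2, 3, 4)
λ_1 = (5, 2, 4, 2, 6)
λ_2 = (1, 5, 4, 5, 6)

((0, 4, 2, 3, 4), (5, 2, 4, 2, 6), (1, 5, 4, 5, 6))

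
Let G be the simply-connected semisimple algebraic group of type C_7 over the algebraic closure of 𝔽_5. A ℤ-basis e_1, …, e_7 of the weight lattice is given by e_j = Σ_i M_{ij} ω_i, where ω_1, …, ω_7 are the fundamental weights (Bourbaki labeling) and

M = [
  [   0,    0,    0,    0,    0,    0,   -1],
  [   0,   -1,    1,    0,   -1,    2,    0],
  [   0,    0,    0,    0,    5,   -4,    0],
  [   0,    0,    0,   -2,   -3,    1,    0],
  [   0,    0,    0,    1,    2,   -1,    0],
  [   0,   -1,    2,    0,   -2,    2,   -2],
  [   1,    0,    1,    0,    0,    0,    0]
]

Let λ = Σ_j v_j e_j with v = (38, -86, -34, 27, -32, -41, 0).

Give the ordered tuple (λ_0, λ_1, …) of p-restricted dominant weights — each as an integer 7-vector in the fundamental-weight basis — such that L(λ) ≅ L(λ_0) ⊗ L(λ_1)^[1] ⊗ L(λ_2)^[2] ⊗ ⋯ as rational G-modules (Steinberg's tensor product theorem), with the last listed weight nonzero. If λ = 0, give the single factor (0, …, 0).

((0, 2, 4, 1, 4, 0, 4),)

Change of basis e → ω: c = M·v where v = (38, -86, -34, 27, -32, -41, 0):
  c_1 = 0*38 + 0*-86 + 0*-34 + 0*27 + 0*-32 + 0*-41 + -1*0 = 0
  c_2 = 0*38 + -1*-86 + 1*-34 + 0*27 + -1*-32 + 2*-41 + 0*0 = 2
  c_3 = 0*38 + 0*-86 + 0*-34 + 0*27 + 5*-32 + -4*-41 + 0*0 = 4
  c_4 = 0*38 + 0*-86 + 0*-34 + -2*27 + -3*-32 + 1*-41 + 0*0 = 1
  c_5 = 0*38 + 0*-86 + 0*-34 + 1*27 + 2*-32 + -1*-41 + 0*0 = 4
  c_6 = 0*38 + -1*-86 + 2*-34 + 0*27 + -2*-32 + 2*-41 + -2*0 = 0
  c_7 = 1*38 + 0*-86 + 1*-34 + 0*27 + 0*-32 + 0*-41 + 0*0 = 4
p = 5; digits c_i = Σ_j d_{ij}·5^j, 0 ≤ d_{ij} < 5:
  c_1 = 0
  c_2 = 2 = 2·5^0
  c_3 = 4 = 4·5^0
  c_4 = 1 = 1·5^0
  c_5 = 4 = 4·5^0
  c_6 = 0
  c_7 = 4 = 4·5^0
p-restricted factor λ_0 = (0, 2, 4, 1, 4, 0, 4)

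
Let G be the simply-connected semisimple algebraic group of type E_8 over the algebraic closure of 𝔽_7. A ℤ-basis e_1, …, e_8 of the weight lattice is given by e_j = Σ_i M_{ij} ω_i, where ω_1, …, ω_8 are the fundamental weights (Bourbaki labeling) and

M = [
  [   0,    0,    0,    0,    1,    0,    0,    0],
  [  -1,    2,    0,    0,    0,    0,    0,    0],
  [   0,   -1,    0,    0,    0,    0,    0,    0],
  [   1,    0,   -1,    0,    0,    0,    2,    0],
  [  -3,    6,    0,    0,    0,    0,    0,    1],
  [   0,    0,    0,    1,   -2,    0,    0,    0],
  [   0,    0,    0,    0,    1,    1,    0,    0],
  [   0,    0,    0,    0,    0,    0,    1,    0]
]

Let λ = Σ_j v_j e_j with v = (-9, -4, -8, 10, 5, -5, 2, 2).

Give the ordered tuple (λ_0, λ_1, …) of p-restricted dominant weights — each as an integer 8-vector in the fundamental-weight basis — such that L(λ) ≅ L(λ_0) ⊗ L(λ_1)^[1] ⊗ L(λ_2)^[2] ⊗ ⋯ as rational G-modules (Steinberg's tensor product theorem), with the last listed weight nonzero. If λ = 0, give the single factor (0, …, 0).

((5, 1, 4, 3, 5, 0, 0, 2),)

In the fundamental-weight basis, λ has coordinates c = M·v (v = (-9, -4, -8, 10, 5, -5, 2, 2)):
  c_1 = (0)·(-9) + (0)·(-4) + (0)·(-8) + 0·10 + 1·5 + (0)·(-5) + 0·2 + 0·2 = 5
  c_2 = (-1)·(-9) + (2)·(-4) + (0)·(-8) + 0·10 + 0·5 + (0)·(-5) + 0·2 + 0·2 = 1
  c_3 = (0)·(-9) + (-1)·(-4) + (0)·(-8) + 0·10 + 0·5 + (0)·(-5) + 0·2 + 0·2 = 4
  c_4 = (1)·(-9) + (0)·(-4) + (-1)·(-8) + 0·10 + 0·5 + (0)·(-5) + 2·2 + 0·2 = 3
  c_5 = (-3)·(-9) + (6)·(-4) + (0)·(-8) + 0·10 + 0·5 + (0)·(-5) + 0·2 + 1·2 = 5
  c_6 = (0)·(-9) + (0)·(-4) + (0)·(-8) + 1·10 + (-2)·(5) + (0)·(-5) + 0·2 + 0·2 = 0
  c_7 = (0)·(-9) + (0)·(-4) + (0)·(-8) + 0·10 + 1·5 + (1)·(-5) + 0·2 + 0·2 = 0
  c_8 = (0)·(-9) + (0)·(-4) + (0)·(-8) + 0·10 + 0·5 + (0)·(-5) + 1·2 + 0·2 = 2
p = 7; digits c_i = Σ_j d_{ij}·7^j, 0 ≤ d_{ij} < 7:
  c_1 = 5 = 5·7^0
  c_2 = 1 = 1·7^0
  c_3 = 4 = 4·7^0
  c_4 = 3 = 3·7^0
  c_5 = 5 = 5·7^0
  c_6 = 0
  c_7 = 0
  c_8 = 2 = 2·7^0
p-restricted factor λ_0 = (5, 1, 4, 3, 5, 0, 0, 2)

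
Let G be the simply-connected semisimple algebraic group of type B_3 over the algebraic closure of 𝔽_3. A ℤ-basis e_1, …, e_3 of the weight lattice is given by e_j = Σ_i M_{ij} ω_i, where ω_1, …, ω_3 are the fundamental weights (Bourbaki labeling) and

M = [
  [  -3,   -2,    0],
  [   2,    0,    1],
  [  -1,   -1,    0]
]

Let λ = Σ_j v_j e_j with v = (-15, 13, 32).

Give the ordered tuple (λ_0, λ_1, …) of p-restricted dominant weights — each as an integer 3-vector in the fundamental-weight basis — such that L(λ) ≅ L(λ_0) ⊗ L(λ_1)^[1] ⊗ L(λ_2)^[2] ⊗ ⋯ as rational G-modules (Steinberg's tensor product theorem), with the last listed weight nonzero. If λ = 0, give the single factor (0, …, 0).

((1, 2, 2), (0, 0, 0), (2, 0, 0))

ω-coordinates c = M·v, v = (-15, 13, 32):
  c_1 = -3*-15 + -2*13 + 0*32 = 19
  c_2 = 2*-15 + 0*13 + 1*32 = 2
  c_3 = -1*-15 + -1*13 + 0*32 = 2
Writing each c_i in base p = 3:
  c_1 = 19 = 1·3^0 + 0·3^1 + 2·3^2
  c_2 = 2 = 2·3^0
  c_3 = 2 = 2·3^0
λ_0 = (1, 2, 2)
λ_1 = (0, 0, 0)
λ_2 = (2, 0, 0)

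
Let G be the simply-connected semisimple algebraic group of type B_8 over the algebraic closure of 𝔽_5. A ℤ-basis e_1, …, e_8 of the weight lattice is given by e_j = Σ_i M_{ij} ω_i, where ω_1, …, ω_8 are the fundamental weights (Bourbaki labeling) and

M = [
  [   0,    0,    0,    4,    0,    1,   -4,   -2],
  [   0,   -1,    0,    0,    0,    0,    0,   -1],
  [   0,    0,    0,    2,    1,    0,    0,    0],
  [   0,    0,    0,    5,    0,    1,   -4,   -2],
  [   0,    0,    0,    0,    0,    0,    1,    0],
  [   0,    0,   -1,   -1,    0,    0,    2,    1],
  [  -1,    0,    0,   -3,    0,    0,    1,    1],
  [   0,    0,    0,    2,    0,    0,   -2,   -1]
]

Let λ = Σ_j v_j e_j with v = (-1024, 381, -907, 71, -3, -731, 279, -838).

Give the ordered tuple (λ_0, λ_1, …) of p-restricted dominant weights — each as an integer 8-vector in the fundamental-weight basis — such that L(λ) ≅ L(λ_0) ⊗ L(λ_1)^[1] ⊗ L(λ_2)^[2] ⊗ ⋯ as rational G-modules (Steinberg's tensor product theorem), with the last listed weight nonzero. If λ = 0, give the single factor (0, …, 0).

Compute c_i = Σ_j M_{ij} v_j with v = (-1024, 381, -907, 71, -3, -731, 279, -838):
  c_1 = 0*-1024 + 0*381 + 0*-907 + 4*71 + 0*-3 + 1*-731 + -4*279 + -2*-838 = 113
  c_2 = 0*-1024 + -1*381 + 0*-907 + 0*71 + 0*-3 + 0*-731 + 0*279 + -1*-838 = 457
  c_3 = 0*-1024 + 0*381 + 0*-907 + 2*71 + 1*-3 + 0*-731 + 0*279 + 0*-838 = 139
  c_4 = 0*-1024 + 0*381 + 0*-907 + 5*71 + 0*-3 + 1*-731 + -4*279 + -2*-838 = 184
  c_5 = 0*-1024 + 0*381 + 0*-907 + 0*71 + 0*-3 + 0*-731 + 1*279 + 0*-838 = 279
  c_6 = 0*-1024 + 0*381 + -1*-907 + -1*71 + 0*-3 + 0*-731 + 2*279 + 1*-838 = 556
  c_7 = -1*-1024 + 0*381 + 0*-907 + -3*71 + 0*-3 + 0*-731 + 1*279 + 1*-838 = 252
  c_8 = 0*-1024 + 0*381 + 0*-907 + 2*71 + 0*-3 + 0*-731 + -2*279 + -1*-838 = 422
p = 5; digits c_i = Σ_j d_{ij}·5^j, 0 ≤ d_{ij} < 5:
  c_1 = 113 = 3·5^0 + 2·5^1 + 4·5^2
  c_2 = 457 = 2·5^0 + 1·5^1 + 3·5^2 + 3·5^3
  c_3 = 139 = 4·5^0 + 2·5^1 + 0·5^2 + 1·5^3
  c_4 = 184 = 4·5^0 + 1·5^1 + 2·5^2 + 1·5^3
  c_5 = 279 = 4·5^0 + 0·5^1 + 1·5^2 + 2·5^3
  c_6 = 556 = 1·5^0 + 1·5^1 + 2·5^2 + 4·5^3
  c_7 = 252 = 2·5^0 + 0·5^1 + 0·5^2 + 2·5^3
  c_8 = 422 = 2·5^0 + 4·5^1 + 1·5^2 + 3·5^3
λ_0 = (3, 2, 4, 4, 4, 1, 2, 2)
λ_1 = (2, 1, 2, 1, 0, 1, 0, 4)
λ_2 = (4, 3, 0, 2, 1, 2, 0, 1)
λ_3 = (0, 3, 1, 1, 2, 4, 2, 3)

((3, 2, 4, 4, 4, 1, 2, 2), (2, 1, 2, 1, 0, 1, 0, 4), (4, 3, 0, 2, 1, 2, 0, 1), (0, 3, 1, 1, 2, 4, 2, 3))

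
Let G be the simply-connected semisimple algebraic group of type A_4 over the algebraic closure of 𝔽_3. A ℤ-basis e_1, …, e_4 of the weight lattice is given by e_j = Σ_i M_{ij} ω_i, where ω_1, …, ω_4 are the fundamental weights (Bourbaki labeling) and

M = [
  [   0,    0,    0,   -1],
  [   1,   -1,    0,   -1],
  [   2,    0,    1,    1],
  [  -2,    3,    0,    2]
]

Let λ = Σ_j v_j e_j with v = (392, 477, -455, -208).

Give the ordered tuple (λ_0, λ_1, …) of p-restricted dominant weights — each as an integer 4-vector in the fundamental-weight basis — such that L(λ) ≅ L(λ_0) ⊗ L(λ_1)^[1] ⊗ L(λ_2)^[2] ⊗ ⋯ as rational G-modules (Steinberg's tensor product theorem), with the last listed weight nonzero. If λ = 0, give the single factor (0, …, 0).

((1, 0, 1, 0), (0, 2, 1, 2), (2, 1, 1, 1), (1, 1, 1, 2), (2, 1, 1, 2))

In the fundamental-weight basis, λ has coordinates c = M·v (v = (392, 477, -455, -208)):
  c_1 = 0·392 + 0·477 + (0)·(-455) + (-1)·(-208) = 208
  c_2 = 1·392 + (-1)·(477) + (0)·(-455) + (-1)·(-208) = 123
  c_3 = 2·392 + 0·477 + (1)·(-455) + (1)·(-208) = 121
  c_4 = (-2)·(392) + 3·477 + (0)·(-455) + (2)·(-208) = 231
p = 3; digits c_i = Σ_j d_{ij}·3^j, 0 ≤ d_{ij} < 3:
  c_1 = 208 = 1·3^0 + 0·3^1 + 2·3^2 + 1·3^3 + 2·3^4
  c_2 = 123 = 0·3^0 + 2·3^1 + 1·3^2 + 1·3^3 + 1·3^4
  c_3 = 121 = 1·3^0 + 1·3^1 + 1·3^2 + 1·3^3 + 1·3^4
  c_4 = 231 = 0·3^0 + 2·3^1 + 1·3^2 + 2·3^3 + 2·3^4
λ_0 = (1, 0, 1, 0)
λ_1 = (0, 2, 1, 2)
λ_2 = (2, 1, 1, 1)
λ_3 = (1, 1, 1, 2)
λ_4 = (2, 1, 1, 2)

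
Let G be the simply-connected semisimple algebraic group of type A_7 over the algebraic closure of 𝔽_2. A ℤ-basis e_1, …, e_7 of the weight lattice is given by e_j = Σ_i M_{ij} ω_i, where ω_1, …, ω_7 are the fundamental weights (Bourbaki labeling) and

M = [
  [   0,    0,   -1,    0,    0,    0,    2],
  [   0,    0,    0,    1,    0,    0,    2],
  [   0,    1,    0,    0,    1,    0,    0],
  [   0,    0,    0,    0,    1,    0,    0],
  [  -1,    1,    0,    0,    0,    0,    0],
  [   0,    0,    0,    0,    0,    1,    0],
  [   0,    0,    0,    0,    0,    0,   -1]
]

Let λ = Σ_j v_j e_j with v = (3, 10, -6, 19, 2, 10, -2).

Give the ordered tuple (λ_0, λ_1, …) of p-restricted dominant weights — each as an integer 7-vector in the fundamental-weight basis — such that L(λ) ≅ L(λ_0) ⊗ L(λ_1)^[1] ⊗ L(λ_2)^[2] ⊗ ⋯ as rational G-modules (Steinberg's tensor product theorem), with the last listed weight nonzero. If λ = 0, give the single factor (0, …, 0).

Converting to the ω-basis (c_i = row i of M dotted with v = (3, 10, -6, 19, 2, 10, -2)):
  c_1 = 0·3 + 0·10 + (-1)·(-6) + 0·19 + 0·2 + 0·10 + (2)·(-2) = 2
  c_2 = 0·3 + 0·10 + (0)·(-6) + 1·19 + 0·2 + 0·10 + (2)·(-2) = 15
  c_3 = 0·3 + 1·10 + (0)·(-6) + 0·19 + 1·2 + 0·10 + (0)·(-2) = 12
  c_4 = 0·3 + 0·10 + (0)·(-6) + 0·19 + 1·2 + 0·10 + (0)·(-2) = 2
  c_5 = (-1)·(3) + 1·10 + (0)·(-6) + 0·19 + 0·2 + 0·10 + (0)·(-2) = 7
  c_6 = 0·3 + 0·10 + (0)·(-6) + 0·19 + 0·2 + 1·10 + (0)·(-2) = 10
  c_7 = 0·3 + 0·10 + (0)·(-6) + 0·19 + 0·2 + 0·10 + (-1)·(-2) = 2
Expand coordinatewise in base 2:
  c_1 = 2 = 0·2^0 + 1·2^1
  c_2 = 15 = 1·2^0 + 1·2^1 + 1·2^2 + 1·2^3
  c_3 = 12 = 0·2^0 + 0·2^1 + 1·2^2 + 1·2^3
  c_4 = 2 = 0·2^0 + 1·2^1
  c_5 = 7 = 1·2^0 + 1·2^1 + 1·2^2
  c_6 = 10 = 0·2^0 + 1·2^1 + 0·2^2 + 1·2^3
  c_7 = 2 = 0·2^0 + 1·2^1
Factor λ_0 = (0, 1, 0, 0, 1, 0, 0)
Factor λ_1 = (1, 1, 0, 1, 1, 1, 1)
Factor λ_2 = (0, 1, 1, 0, 1, 0, 0)
Factor λ_3 = (0, 1, 1, 0, 0, 1, 0)

((0, 1, 0, 0, 1, 0, 0), (1, 1, 0, 1, 1, 1, 1), (0, 1, 1, 0, 1, 0, 0), (0, 1, 1, 0, 0, 1, 0))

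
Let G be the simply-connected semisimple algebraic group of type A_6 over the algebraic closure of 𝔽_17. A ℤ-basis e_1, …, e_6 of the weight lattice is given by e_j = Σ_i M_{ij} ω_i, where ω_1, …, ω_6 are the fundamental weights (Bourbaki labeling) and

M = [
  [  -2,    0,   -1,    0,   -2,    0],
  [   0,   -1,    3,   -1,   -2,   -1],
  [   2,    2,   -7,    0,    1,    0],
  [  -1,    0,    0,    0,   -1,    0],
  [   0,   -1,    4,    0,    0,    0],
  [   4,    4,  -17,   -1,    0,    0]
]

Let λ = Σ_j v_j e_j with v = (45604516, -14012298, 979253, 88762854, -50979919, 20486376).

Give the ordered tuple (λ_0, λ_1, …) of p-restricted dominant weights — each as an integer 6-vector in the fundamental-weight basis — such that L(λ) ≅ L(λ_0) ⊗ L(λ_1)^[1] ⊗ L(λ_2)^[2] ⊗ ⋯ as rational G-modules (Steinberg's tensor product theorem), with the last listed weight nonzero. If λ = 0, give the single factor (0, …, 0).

ω-coordinates c = M·v, v = (45604516, -14012298, 979253, 88762854, -50979919, 20486376):
  c_1 = (-2)·(45604516) + (0)·(-14012298) + (-1)·(979253) + 0·88762854 + (-2)·(-50979919) + 0·20486376 = 9771553
  c_2 = 0·45604516 + (-1)·(-14012298) + 3·979253 + (-1)·(88762854) + (-2)·(-50979919) + (-1)·(20486376) = 9660665
  c_3 = 2·45604516 + (2)·(-14012298) + (-7)·(979253) + 0·88762854 + (1)·(-50979919) + 0·20486376 = 5349746
  c_4 = (-1)·(45604516) + (0)·(-14012298) + 0·979253 + 0·88762854 + (-1)·(-50979919) + 0·20486376 = 5375403
  c_5 = 0·45604516 + (-1)·(-14012298) + 4·979253 + 0·88762854 + (0)·(-50979919) + 0·20486376 = 17929310
  c_6 = 4·45604516 + (4)·(-14012298) + (-17)·(979253) + (-1)·(88762854) + (0)·(-50979919) + 0·20486376 = 20958717
p = 17; digits c_i = Σ_j d_{ij}·17^j, 0 ≤ d_{ij} < 17:
  c_1 = 9771553 = 4·17^0 + 10·17^1 + 15·17^2 + 16·17^3 + 14·17^4 + 6·17^5
  c_2 = 9660665 = 7·17^0 + 15·17^1 + 5·17^2 + 11·17^3 + 13·17^4 + 6·17^5
  c_3 = 5349746 = 16·17^0 + 3·17^1 + 15·17^2 + 0·17^3 + 13·17^4 + 3·17^5
  c_4 = 5375403 = 3·17^0 + 0·17^1 + 2·17^2 + 6·17^3 + 13·17^4 + 3·17^5
  c_5 = 17929310 = 5·17^0 + 2·17^1 + 6·17^2 + 11·17^3 + 10·17^4 + 12·17^5
  c_6 = 20958717 = 12·17^0 + 8·17^1 + 16·17^2 + 15·17^3 + 12·17^4 + 14·17^5
λ_0 = (4, 7, 16, 3, 5, 12)
λ_1 = (10, 15, 3, 0, 2, 8)
λ_2 = (15, 5, 15, 2, 6, 16)
λ_3 = (16, 11, 0, 6, 11, 15)
λ_4 = (14, 13, 13, 13, 10, 12)
λ_5 = (6, 6, 3, 3, 12, 14)

((4, 7, 16, 3, 5, 12), (10, 15, 3, 0, 2, 8), (15, 5, 15, 2, 6, 16), (16, 11, 0, 6, 11, 15), (14, 13, 13, 13, 10, 12), (6, 6, 3, 3, 12, 14))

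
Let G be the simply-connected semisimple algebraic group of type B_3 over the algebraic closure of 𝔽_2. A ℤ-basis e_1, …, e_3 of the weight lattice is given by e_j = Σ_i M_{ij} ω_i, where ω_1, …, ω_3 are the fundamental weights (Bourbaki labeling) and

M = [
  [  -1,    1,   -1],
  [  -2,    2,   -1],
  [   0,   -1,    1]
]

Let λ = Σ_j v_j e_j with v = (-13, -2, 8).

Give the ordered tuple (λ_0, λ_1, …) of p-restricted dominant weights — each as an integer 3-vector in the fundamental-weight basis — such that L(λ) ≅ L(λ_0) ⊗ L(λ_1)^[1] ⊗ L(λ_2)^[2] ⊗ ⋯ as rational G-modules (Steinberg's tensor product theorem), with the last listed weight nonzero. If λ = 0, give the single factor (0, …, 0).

ω-coordinates c = M·v, v = (-13, -2, 8):
  c_1 = -1*-13 + 1*-2 + -1*8 = 3
  c_2 = -2*-13 + 2*-2 + -1*8 = 14
  c_3 = 0*-13 + -1*-2 + 1*8 = 10
Expand coordinatewise in base 2:
  c_1 = 3 = 1·2^0 + 1·2^1
  c_2 = 14 = 0·2^0 + 1·2^1 + 1·2^2 + 1·2^3
  c_3 = 10 = 0·2^0 + 1·2^1 + 0·2^2 + 1·2^3
Factor λ_0 = (1, 0, 0)
Factor λ_1 = (1, 1, 1)
Factor λ_2 = (0, 1, 0)
Factor λ_3 = (0, 1, 1)

((1, 0, 0), (1, 1, 1), (0, 1, 0), (0, 1, 1))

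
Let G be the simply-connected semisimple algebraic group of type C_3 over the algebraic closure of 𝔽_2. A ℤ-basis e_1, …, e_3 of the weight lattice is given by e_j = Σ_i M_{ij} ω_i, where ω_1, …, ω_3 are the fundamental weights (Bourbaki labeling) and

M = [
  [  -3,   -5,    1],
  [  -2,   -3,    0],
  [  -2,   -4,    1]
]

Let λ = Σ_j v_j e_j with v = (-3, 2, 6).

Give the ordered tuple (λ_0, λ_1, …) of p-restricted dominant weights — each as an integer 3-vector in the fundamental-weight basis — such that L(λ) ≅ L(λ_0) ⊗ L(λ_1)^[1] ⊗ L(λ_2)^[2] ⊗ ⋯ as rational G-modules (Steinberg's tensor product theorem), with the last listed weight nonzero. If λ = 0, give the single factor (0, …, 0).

((1, 0, 0), (0, 0, 0), (1, 0, 1))

In the fundamental-weight basis, λ has coordinates c = M·v (v = (-3, 2, 6)):
  c_1 = (-3)·(-3) + (-5)·(2) + 1·6 = 5
  c_2 = (-2)·(-3) + (-3)·(2) + 0·6 = 0
  c_3 = (-2)·(-3) + (-4)·(2) + 1·6 = 4
Writing each c_i in base p = 2:
  c_1 = 5 = 1·2^0 + 0·2^1 + 1·2^2
  c_2 = 0
  c_3 = 4 = 0·2^0 + 0·2^1 + 1·2^2
λ_0 = (1, 0, 0)
λ_1 = (0, 0, 0)
λ_2 = (1, 0, 1)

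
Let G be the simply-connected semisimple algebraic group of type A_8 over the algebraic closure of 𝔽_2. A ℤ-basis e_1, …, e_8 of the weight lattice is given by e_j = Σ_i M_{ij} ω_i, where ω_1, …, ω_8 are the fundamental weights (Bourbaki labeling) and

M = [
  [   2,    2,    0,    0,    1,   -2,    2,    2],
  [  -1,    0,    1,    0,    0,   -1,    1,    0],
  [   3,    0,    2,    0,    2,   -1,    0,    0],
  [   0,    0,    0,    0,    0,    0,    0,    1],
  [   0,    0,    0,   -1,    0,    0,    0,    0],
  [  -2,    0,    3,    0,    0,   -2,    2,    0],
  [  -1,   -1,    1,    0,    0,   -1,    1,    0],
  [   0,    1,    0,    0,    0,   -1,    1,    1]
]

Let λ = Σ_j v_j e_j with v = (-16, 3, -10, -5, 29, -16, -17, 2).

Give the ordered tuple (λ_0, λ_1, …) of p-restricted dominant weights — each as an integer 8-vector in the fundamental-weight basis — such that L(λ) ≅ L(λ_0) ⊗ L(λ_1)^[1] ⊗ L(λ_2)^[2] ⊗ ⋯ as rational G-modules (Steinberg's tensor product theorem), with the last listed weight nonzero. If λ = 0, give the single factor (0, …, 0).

Change of basis e → ω: c = M·v where v = (-16, 3, -10, -5, 29, -16, -17, 2):
  c_1 = 2*-16 + 2*3 + 0*-10 + 0*-5 + 1*29 + -2*-16 + 2*-17 + 2*2 = 5
  c_2 = -1*-16 + 0*3 + 1*-10 + 0*-5 + 0*29 + -1*-16 + 1*-17 + 0*2 = 5
  c_3 = 3*-16 + 0*3 + 2*-10 + 0*-5 + 2*29 + -1*-16 + 0*-17 + 0*2 = 6
  c_4 = 0*-16 + 0*3 + 0*-10 + 0*-5 + 0*29 + 0*-16 + 0*-17 + 1*2 = 2
  c_5 = 0*-16 + 0*3 + 0*-10 + -1*-5 + 0*29 + 0*-16 + 0*-17 + 0*2 = 5
  c_6 = -2*-16 + 0*3 + 3*-10 + 0*-5 + 0*29 + -2*-16 + 2*-17 + 0*2 = 0
  c_7 = -1*-16 + -1*3 + 1*-10 + 0*-5 + 0*29 + -1*-16 + 1*-17 + 0*2 = 2
  c_8 = 0*-16 + 1*3 + 0*-10 + 0*-5 + 0*29 + -1*-16 + 1*-17 + 1*2 = 4
p = 2; digits c_i = Σ_j d_{ij}·2^j, 0 ≤ d_{ij} < 2:
  c_1 = 5 = 1·2^0 + 0·2^1 + 1·2^2
  c_2 = 5 = 1·2^0 + 0·2^1 + 1·2^2
  c_3 = 6 = 0·2^0 + 1·2^1 + 1·2^2
  c_4 = 2 = 0·2^0 + 1·2^1
  c_5 = 5 = 1·2^0 + 0·2^1 + 1·2^2
  c_6 = 0
  c_7 = 2 = 0·2^0 + 1·2^1
  c_8 = 4 = 0·2^0 + 0·2^1 + 1·2^2
p-restricted factor λ_0 = (1, 1, 0, 0, 1, 0, 0, 0)
p-restricted factor λ_1 = (0, 0, 1, 1, 0, 0, 1, 0)
p-restricted factor λ_2 = (1, 1, 1, 0, 1, 0, 0, 1)

((1, 1, 0, 0, 1, 0, 0, 0), (0, 0, 1, 1, 0, 0, 1, 0), (1, 1, 1, 0, 1, 0, 0, 1))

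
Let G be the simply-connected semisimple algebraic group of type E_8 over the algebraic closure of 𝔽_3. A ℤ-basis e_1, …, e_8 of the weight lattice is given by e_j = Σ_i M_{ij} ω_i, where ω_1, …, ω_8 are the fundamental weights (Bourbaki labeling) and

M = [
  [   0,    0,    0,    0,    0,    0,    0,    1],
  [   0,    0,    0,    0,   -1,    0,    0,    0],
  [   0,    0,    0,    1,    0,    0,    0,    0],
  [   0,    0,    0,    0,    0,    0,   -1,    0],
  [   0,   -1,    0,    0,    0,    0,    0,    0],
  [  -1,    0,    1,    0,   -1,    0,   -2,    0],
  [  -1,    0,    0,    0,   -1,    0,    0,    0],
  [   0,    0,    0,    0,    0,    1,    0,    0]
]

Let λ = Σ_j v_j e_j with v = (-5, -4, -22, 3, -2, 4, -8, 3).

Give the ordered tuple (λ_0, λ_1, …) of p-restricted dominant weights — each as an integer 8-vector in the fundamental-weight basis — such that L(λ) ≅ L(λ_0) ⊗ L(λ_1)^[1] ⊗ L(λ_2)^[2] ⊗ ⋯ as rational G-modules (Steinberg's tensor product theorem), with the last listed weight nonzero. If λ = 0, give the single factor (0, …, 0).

((0, 2, 0, 2, 1, 1, 1, 1), (1, 0, 1, 2, 1, 0, 2, 1))

Converting to the ω-basis (c_i = row i of M dotted with v = (-5, -4, -22, 3, -2, 4, -8, 3)):
  c_1 = 0*-5 + 0*-4 + 0*-22 + 0*3 + 0*-2 + 0*4 + 0*-8 + 1*3 = 3
  c_2 = 0*-5 + 0*-4 + 0*-22 + 0*3 + -1*-2 + 0*4 + 0*-8 + 0*3 = 2
  c_3 = 0*-5 + 0*-4 + 0*-22 + 1*3 + 0*-2 + 0*4 + 0*-8 + 0*3 = 3
  c_4 = 0*-5 + 0*-4 + 0*-22 + 0*3 + 0*-2 + 0*4 + -1*-8 + 0*3 = 8
  c_5 = 0*-5 + -1*-4 + 0*-22 + 0*3 + 0*-2 + 0*4 + 0*-8 + 0*3 = 4
  c_6 = -1*-5 + 0*-4 + 1*-22 + 0*3 + -1*-2 + 0*4 + -2*-8 + 0*3 = 1
  c_7 = -1*-5 + 0*-4 + 0*-22 + 0*3 + -1*-2 + 0*4 + 0*-8 + 0*3 = 7
  c_8 = 0*-5 + 0*-4 + 0*-22 + 0*3 + 0*-2 + 1*4 + 0*-8 + 0*3 = 4
p = 3; digits c_i = Σ_j d_{ij}·3^j, 0 ≤ d_{ij} < 3:
  c_1 = 3 = 0·3^0 + 1·3^1
  c_2 = 2 = 2·3^0
  c_3 = 3 = 0·3^0 + 1·3^1
  c_4 = 8 = 2·3^0 + 2·3^1
  c_5 = 4 = 1·3^0 + 1·3^1
  c_6 = 1 = 1·3^0
  c_7 = 7 = 1·3^0 + 2·3^1
  c_8 = 4 = 1·3^0 + 1·3^1
p-restricted factor λ_0 = (0, 2, 0, 2, 1, 1, 1, 1)
p-restricted factor λ_1 = (1, 0, 1, 2, 1, 0, 2, 1)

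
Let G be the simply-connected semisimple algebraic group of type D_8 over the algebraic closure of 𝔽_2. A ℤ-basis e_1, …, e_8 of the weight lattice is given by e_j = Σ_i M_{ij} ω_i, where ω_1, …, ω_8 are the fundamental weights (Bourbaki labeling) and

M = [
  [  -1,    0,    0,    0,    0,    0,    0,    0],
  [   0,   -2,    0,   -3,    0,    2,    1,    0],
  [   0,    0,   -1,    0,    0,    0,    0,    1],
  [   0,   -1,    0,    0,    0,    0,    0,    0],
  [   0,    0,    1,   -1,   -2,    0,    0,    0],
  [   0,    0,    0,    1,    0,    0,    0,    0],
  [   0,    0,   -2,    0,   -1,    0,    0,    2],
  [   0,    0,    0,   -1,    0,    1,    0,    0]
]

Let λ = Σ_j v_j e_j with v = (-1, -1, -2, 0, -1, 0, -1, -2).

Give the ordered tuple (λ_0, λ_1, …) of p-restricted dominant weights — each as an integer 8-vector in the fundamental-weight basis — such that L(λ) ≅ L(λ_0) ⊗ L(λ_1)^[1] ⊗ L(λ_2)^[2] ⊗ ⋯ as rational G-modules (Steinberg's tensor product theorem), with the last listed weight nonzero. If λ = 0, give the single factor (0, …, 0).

Converting to the ω-basis (c_i = row i of M dotted with v = (-1, -1, -2, 0, -1, 0, -1, -2)):
  c_1 = -1*-1 + 0*-1 + 0*-2 + 0*0 + 0*-1 + 0*0 + 0*-1 + 0*-2 = 1
  c_2 = 0*-1 + -2*-1 + 0*-2 + -3*0 + 0*-1 + 2*0 + 1*-1 + 0*-2 = 1
  c_3 = 0*-1 + 0*-1 + -1*-2 + 0*0 + 0*-1 + 0*0 + 0*-1 + 1*-2 = 0
  c_4 = 0*-1 + -1*-1 + 0*-2 + 0*0 + 0*-1 + 0*0 + 0*-1 + 0*-2 = 1
  c_5 = 0*-1 + 0*-1 + 1*-2 + -1*0 + -2*-1 + 0*0 + 0*-1 + 0*-2 = 0
  c_6 = 0*-1 + 0*-1 + 0*-2 + 1*0 + 0*-1 + 0*0 + 0*-1 + 0*-2 = 0
  c_7 = 0*-1 + 0*-1 + -2*-2 + 0*0 + -1*-1 + 0*0 + 0*-1 + 2*-2 = 1
  c_8 = 0*-1 + 0*-1 + 0*-2 + -1*0 + 0*-1 + 1*0 + 0*-1 + 0*-2 = 0
Base-2 expansion of each c_i:
  c_1 = 1 = 1·2^0
  c_2 = 1 = 1·2^0
  c_3 = 0
  c_4 = 1 = 1·2^0
  c_5 = 0
  c_6 = 0
  c_7 = 1 = 1·2^0
  c_8 = 0
Factor λ_0 = (1, 1, 0, 1, 0, 0, 1, 0)

((1, 1, 0, 1, 0, 0, 1, 0),)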